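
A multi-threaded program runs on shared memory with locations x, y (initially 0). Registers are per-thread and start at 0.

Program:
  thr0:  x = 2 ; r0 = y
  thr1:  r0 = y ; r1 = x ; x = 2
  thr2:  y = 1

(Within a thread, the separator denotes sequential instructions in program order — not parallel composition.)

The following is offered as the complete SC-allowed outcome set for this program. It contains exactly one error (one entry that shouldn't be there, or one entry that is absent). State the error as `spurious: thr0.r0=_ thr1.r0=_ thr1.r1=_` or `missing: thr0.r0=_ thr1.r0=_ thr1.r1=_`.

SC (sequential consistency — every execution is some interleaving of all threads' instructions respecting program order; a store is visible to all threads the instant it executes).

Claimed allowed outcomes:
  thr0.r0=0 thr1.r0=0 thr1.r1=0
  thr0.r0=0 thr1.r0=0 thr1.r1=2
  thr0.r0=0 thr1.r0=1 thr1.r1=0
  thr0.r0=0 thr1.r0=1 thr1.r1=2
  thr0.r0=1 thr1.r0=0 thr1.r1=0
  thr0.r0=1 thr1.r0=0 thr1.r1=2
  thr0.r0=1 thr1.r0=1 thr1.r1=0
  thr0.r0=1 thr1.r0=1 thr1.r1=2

outcome vector order: (thr0.r0,thr1.r0,thr1.r1)
[SC] allowed = {000; 002; 012; 100; 102; 110; 112}
claimed∖SC = {010}

spurious: thr0.r0=0 thr1.r0=1 thr1.r1=0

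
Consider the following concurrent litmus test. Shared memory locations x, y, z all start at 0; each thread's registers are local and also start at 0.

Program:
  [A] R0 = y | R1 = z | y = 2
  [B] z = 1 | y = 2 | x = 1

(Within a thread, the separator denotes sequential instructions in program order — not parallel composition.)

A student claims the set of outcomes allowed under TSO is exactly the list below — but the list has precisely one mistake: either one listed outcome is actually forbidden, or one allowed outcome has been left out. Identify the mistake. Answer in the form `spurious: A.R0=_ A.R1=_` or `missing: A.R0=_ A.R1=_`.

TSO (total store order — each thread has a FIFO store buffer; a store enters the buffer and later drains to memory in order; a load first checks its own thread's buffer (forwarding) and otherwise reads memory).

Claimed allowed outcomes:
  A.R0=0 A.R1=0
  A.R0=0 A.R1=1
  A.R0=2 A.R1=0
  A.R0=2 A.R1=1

outcome vector order: (A.R0,A.R1)
TSO (3): 00; 01; 21
claimed∖TSO = {20}

spurious: A.R0=2 A.R1=0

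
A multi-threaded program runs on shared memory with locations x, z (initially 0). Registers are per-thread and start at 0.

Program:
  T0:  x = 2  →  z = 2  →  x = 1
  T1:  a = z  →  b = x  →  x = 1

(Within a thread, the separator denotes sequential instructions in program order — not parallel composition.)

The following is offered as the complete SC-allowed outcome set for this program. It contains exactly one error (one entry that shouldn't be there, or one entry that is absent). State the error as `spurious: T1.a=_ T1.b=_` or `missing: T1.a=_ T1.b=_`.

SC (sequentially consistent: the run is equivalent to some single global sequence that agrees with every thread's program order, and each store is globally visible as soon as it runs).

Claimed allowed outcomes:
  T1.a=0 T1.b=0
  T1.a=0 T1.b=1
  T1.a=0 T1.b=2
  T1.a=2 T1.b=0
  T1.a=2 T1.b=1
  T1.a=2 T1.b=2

outcome vector order: (T1.a,T1.b)
under SC → 0/0; 0/1; 0/2; 2/1; 2/2
claimed∖SC = {2/0}

spurious: T1.a=2 T1.b=0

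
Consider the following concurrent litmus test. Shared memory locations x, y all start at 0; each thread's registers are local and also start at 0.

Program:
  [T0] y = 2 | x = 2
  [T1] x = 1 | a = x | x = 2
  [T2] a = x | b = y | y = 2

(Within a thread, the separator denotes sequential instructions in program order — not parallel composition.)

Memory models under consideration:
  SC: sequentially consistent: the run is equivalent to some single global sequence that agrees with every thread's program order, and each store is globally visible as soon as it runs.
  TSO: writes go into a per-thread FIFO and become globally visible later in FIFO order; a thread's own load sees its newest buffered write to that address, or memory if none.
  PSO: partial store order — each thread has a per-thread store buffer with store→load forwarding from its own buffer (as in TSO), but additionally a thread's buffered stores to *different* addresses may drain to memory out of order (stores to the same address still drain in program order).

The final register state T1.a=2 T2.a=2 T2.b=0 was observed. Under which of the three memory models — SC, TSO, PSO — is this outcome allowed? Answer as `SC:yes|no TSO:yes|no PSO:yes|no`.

SC:no TSO:no PSO:yes

outcome vector order: (T1.a,T2.a,T2.b)
SC (11): <1 0 0>, <1 0 2>, <1 1 0>, <1 1 2>, <1 2 0>, <1 2 2>, <2 0 0>, <2 0 2>, <2 1 0>, <2 1 2>, <2 2 2>
TSO (11): <1 0 0>, <1 0 2>, <1 1 0>, <1 1 2>, <1 2 0>, <1 2 2>, <2 0 0>, <2 0 2>, <2 1 0>, <2 1 2>, <2 2 2>
PSO (12): <1 0 0>, <1 0 2>, <1 1 0>, <1 1 2>, <1 2 0>, <1 2 2>, <2 0 0>, <2 0 2>, <2 1 0>, <2 1 2>, <2 2 0>, <2 2 2>
target <2 2 0> ∈ {PSO}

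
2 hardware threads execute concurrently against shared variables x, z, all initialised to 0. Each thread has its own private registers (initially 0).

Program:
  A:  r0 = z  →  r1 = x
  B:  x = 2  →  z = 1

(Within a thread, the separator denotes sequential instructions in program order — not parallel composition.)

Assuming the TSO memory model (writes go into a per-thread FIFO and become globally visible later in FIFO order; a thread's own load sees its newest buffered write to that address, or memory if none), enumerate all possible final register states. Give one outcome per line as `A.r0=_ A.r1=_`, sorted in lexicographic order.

outcome vector order: (A.r0,A.r1)
|TSO outcomes| = 3

A.r0=0 A.r1=0
A.r0=0 A.r1=2
A.r0=1 A.r1=2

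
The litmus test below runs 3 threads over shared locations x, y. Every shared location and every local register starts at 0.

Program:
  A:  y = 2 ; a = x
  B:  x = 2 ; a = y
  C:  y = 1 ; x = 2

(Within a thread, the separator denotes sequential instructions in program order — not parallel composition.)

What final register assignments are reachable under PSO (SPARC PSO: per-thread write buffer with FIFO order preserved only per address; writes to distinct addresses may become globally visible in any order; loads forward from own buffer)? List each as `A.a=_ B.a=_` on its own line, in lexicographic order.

A.a=0 B.a=0
A.a=0 B.a=1
A.a=0 B.a=2
A.a=2 B.a=0
A.a=2 B.a=1
A.a=2 B.a=2

outcome vector order: (A.a,B.a)
|PSO outcomes| = 6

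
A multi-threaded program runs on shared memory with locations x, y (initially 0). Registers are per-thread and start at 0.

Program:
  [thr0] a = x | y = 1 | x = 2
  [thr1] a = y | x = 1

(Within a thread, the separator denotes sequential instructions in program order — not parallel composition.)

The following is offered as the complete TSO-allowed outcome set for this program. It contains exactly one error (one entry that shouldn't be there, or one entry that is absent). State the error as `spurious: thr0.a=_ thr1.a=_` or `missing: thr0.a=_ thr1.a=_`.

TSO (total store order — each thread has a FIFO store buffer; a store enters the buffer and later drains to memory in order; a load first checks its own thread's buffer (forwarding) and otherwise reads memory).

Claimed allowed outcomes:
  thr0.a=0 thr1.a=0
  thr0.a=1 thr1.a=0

outcome vector order: (thr0.a,thr1.a)
under TSO → (0,0) (0,1) (1,0)
TSO∖claimed = {(0,1)}

missing: thr0.a=0 thr1.a=1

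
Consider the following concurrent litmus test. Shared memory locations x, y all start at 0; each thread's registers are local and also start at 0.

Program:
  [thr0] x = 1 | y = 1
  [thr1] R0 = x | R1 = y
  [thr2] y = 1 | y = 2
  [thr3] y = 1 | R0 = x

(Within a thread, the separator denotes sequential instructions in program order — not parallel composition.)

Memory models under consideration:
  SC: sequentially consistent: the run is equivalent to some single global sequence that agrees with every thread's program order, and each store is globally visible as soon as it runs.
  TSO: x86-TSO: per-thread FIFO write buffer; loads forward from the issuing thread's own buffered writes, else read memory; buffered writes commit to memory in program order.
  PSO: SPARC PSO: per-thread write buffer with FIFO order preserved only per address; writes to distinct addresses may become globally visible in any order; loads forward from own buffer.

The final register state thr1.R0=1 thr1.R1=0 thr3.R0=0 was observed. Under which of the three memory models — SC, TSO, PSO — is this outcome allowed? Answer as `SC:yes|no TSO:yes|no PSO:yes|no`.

SC:no TSO:yes PSO:yes

outcome vector order: (thr1.R0,thr1.R1,thr3.R0)
SC: 11 outcomes — {000; 001; 010; 011; 020; 021; 101; 110; 111; 120; 121}
TSO: 12 outcomes — {000; 001; 010; 011; 020; 021; 100; 101; 110; 111; 120; 121}
PSO: 12 outcomes — {000; 001; 010; 011; 020; 021; 100; 101; 110; 111; 120; 121}
target 100 ∈ {TSO,PSO}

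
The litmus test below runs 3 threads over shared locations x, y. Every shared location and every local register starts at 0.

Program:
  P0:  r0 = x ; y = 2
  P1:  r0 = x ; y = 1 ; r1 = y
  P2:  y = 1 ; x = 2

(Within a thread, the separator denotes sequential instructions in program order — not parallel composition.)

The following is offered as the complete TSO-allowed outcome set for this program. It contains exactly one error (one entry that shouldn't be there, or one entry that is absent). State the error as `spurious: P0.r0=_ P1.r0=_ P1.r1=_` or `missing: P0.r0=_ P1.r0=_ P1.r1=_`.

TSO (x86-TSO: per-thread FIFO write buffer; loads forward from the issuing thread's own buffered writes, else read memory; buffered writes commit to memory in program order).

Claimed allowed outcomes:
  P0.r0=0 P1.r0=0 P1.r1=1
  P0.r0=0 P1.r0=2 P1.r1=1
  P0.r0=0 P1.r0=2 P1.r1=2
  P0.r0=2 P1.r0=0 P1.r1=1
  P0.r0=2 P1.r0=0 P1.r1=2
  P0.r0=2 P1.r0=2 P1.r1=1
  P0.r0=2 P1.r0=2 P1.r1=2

missing: P0.r0=0 P1.r0=0 P1.r1=2

outcome vector order: (P0.r0,P1.r0,P1.r1)
TSO (8): (0,0,1) (0,0,2) (0,2,1) (0,2,2) (2,0,1) (2,0,2) (2,2,1) (2,2,2)
TSO∖claimed = {(0,0,2)}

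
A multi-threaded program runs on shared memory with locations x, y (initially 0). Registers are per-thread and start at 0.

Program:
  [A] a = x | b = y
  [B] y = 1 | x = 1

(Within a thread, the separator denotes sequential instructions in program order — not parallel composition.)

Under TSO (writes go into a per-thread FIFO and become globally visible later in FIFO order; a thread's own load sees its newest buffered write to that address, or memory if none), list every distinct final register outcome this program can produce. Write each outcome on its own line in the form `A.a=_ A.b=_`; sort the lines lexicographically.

outcome vector order: (A.a,A.b)
|TSO outcomes| = 3

A.a=0 A.b=0
A.a=0 A.b=1
A.a=1 A.b=1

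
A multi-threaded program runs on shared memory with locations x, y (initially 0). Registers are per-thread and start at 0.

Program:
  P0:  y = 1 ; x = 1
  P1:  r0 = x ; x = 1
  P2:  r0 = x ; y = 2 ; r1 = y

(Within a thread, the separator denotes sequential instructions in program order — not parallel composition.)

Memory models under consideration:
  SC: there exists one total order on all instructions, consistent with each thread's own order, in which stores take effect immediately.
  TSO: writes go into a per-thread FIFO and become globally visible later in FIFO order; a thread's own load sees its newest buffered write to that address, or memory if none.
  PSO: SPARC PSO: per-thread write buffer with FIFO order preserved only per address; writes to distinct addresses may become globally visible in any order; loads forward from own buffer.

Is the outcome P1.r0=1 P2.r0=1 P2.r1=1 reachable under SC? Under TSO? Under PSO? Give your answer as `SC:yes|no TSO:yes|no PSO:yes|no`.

SC:no TSO:no PSO:yes

outcome vector order: (P1.r0,P2.r0,P2.r1)
SC: 7 outcomes — {001; 002; 011; 012; 101; 102; 112}
TSO: 7 outcomes — {001; 002; 011; 012; 101; 102; 112}
PSO: 8 outcomes — {001; 002; 011; 012; 101; 102; 111; 112}
target 111 ∈ {PSO}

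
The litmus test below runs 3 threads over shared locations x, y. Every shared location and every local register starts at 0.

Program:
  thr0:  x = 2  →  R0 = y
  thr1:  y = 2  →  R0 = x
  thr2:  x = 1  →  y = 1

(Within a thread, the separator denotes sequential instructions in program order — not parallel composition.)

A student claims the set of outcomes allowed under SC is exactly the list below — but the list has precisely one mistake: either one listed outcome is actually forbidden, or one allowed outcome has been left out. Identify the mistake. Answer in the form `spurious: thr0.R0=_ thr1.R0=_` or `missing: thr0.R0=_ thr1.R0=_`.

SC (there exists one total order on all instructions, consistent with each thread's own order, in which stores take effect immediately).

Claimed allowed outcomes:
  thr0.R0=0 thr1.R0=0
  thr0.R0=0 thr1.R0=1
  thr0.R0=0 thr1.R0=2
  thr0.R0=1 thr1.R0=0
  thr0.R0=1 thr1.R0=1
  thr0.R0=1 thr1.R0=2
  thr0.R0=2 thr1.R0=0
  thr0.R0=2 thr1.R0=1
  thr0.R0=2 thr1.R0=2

outcome vector order: (thr0.R0,thr1.R0)
[SC] allowed = {(0,1), (0,2), (1,0), (1,1), (1,2), (2,0), (2,1), (2,2)}
claimed∖SC = {(0,0)}

spurious: thr0.R0=0 thr1.R0=0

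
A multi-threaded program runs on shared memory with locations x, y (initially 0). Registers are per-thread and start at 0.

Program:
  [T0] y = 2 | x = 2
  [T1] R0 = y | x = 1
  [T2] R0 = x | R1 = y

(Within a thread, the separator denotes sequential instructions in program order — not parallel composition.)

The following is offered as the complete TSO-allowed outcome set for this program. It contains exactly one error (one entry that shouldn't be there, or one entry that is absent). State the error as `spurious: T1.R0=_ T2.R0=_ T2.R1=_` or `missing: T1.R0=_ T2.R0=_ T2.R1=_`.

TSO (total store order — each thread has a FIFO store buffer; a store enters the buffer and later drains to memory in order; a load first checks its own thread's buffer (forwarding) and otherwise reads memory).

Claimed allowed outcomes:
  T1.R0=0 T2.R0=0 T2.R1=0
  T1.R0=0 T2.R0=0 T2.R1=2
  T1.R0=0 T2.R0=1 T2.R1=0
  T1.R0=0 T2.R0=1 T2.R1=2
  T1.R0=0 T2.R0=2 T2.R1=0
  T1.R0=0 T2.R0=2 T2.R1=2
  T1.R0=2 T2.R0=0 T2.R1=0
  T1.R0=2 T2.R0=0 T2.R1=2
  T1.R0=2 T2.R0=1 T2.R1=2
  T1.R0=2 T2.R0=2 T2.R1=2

spurious: T1.R0=0 T2.R0=2 T2.R1=0

outcome vector order: (T1.R0,T2.R0,T2.R1)
TSO (9): (0,0,0); (0,0,2); (0,1,0); (0,1,2); (0,2,2); (2,0,0); (2,0,2); (2,1,2); (2,2,2)
claimed∖TSO = {(0,2,0)}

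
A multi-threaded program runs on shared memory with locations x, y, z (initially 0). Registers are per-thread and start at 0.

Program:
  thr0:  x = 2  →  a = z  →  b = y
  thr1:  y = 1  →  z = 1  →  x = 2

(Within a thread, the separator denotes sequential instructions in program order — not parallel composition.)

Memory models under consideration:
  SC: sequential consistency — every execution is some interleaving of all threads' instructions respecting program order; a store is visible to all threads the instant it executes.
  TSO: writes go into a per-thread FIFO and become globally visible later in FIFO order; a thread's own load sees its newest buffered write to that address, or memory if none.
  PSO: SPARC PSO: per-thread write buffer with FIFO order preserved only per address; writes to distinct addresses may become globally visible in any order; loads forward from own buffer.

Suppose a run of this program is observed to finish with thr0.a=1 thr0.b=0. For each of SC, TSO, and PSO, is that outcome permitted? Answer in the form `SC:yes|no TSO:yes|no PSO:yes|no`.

outcome vector order: (thr0.a,thr0.b)
[SC] allowed = {0/0 0/1 1/1}
[TSO] allowed = {0/0 0/1 1/1}
[PSO] allowed = {0/0 0/1 1/0 1/1}
target 1/0 ∈ {PSO}

SC:no TSO:no PSO:yes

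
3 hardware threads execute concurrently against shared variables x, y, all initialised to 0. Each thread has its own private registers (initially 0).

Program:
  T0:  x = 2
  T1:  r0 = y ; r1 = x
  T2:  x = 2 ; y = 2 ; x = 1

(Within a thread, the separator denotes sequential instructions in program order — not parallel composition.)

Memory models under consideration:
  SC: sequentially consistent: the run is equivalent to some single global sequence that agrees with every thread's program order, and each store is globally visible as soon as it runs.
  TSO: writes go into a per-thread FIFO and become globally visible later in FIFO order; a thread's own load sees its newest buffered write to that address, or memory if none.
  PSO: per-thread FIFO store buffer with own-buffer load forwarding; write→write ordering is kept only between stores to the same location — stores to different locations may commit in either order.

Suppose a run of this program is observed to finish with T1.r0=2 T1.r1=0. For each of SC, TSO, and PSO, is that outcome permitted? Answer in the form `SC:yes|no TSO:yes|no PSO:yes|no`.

SC:no TSO:no PSO:yes

outcome vector order: (T1.r0,T1.r1)
under SC → (0,0); (0,1); (0,2); (2,1); (2,2)
under TSO → (0,0); (0,1); (0,2); (2,1); (2,2)
under PSO → (0,0); (0,1); (0,2); (2,0); (2,1); (2,2)
target (2,0) ∈ {PSO}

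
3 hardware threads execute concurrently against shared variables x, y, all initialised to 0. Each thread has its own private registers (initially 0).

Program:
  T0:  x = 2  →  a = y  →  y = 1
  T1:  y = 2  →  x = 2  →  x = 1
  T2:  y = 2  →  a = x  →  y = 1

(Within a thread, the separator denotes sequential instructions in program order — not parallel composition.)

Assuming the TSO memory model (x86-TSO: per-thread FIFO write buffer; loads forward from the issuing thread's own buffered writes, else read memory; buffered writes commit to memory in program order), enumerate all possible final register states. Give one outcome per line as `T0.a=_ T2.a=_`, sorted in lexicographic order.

T0.a=0 T2.a=0
T0.a=0 T2.a=1
T0.a=0 T2.a=2
T0.a=1 T2.a=0
T0.a=1 T2.a=1
T0.a=1 T2.a=2
T0.a=2 T2.a=0
T0.a=2 T2.a=1
T0.a=2 T2.a=2

outcome vector order: (T0.a,T2.a)
|TSO outcomes| = 9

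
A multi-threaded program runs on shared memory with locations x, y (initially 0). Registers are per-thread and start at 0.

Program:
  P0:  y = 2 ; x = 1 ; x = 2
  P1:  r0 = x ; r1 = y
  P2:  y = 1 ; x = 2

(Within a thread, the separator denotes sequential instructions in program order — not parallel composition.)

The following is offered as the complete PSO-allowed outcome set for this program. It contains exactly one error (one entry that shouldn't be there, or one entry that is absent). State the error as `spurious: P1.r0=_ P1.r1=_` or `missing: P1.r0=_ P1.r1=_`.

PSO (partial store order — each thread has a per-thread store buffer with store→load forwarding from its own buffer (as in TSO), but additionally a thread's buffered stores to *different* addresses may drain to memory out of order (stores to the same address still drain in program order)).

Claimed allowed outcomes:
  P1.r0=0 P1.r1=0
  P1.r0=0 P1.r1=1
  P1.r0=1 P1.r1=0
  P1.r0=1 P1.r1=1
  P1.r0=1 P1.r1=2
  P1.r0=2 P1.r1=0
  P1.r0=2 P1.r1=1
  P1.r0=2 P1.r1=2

outcome vector order: (P1.r0,P1.r1)
PSO (9): 00; 01; 02; 10; 11; 12; 20; 21; 22
PSO∖claimed = {02}

missing: P1.r0=0 P1.r1=2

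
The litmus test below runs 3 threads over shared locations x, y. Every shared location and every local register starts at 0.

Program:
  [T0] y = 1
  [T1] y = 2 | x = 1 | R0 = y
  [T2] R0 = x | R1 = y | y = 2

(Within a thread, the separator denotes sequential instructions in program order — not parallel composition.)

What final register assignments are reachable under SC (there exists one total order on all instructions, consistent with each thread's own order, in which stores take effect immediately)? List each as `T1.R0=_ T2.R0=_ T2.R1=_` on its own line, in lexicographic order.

outcome vector order: (T1.R0,T2.R0,T2.R1)
|SC outcomes| = 10

T1.R0=1 T2.R0=0 T2.R1=0
T1.R0=1 T2.R0=0 T2.R1=1
T1.R0=1 T2.R0=0 T2.R1=2
T1.R0=1 T2.R0=1 T2.R1=1
T1.R0=1 T2.R0=1 T2.R1=2
T1.R0=2 T2.R0=0 T2.R1=0
T1.R0=2 T2.R0=0 T2.R1=1
T1.R0=2 T2.R0=0 T2.R1=2
T1.R0=2 T2.R0=1 T2.R1=1
T1.R0=2 T2.R0=1 T2.R1=2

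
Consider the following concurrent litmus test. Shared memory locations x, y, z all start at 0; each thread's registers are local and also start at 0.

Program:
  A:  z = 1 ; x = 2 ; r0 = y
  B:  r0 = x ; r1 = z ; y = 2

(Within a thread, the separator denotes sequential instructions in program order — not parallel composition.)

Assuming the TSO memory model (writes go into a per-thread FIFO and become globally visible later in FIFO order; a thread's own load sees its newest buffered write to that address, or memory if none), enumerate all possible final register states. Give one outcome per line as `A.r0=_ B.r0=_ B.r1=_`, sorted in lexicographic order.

A.r0=0 B.r0=0 B.r1=0
A.r0=0 B.r0=0 B.r1=1
A.r0=0 B.r0=2 B.r1=1
A.r0=2 B.r0=0 B.r1=0
A.r0=2 B.r0=0 B.r1=1
A.r0=2 B.r0=2 B.r1=1

outcome vector order: (A.r0,B.r0,B.r1)
|TSO outcomes| = 6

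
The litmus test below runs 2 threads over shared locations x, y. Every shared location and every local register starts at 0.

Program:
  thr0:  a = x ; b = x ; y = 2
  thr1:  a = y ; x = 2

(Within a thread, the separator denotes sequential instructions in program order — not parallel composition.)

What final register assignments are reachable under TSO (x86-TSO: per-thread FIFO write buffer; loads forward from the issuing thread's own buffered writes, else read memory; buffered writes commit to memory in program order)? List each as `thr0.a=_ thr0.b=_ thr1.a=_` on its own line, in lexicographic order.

thr0.a=0 thr0.b=0 thr1.a=0
thr0.a=0 thr0.b=0 thr1.a=2
thr0.a=0 thr0.b=2 thr1.a=0
thr0.a=2 thr0.b=2 thr1.a=0

outcome vector order: (thr0.a,thr0.b,thr1.a)
|TSO outcomes| = 4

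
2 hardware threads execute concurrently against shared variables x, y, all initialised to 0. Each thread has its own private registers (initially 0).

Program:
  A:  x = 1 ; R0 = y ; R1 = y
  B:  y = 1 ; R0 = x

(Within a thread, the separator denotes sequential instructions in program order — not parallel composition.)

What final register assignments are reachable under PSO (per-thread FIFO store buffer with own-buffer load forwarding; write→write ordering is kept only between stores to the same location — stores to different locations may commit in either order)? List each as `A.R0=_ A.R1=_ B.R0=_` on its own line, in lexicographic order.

A.R0=0 A.R1=0 B.R0=0
A.R0=0 A.R1=0 B.R0=1
A.R0=0 A.R1=1 B.R0=0
A.R0=0 A.R1=1 B.R0=1
A.R0=1 A.R1=1 B.R0=0
A.R0=1 A.R1=1 B.R0=1

outcome vector order: (A.R0,A.R1,B.R0)
|PSO outcomes| = 6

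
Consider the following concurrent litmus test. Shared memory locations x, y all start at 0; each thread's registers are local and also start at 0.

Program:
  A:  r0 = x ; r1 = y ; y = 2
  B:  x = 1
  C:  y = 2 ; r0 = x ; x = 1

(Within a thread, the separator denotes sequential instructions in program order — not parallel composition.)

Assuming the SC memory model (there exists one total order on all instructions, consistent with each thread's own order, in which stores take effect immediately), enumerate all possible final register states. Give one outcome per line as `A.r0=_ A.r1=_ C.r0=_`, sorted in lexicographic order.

outcome vector order: (A.r0,A.r1,C.r0)
|SC outcomes| = 7

A.r0=0 A.r1=0 C.r0=0
A.r0=0 A.r1=0 C.r0=1
A.r0=0 A.r1=2 C.r0=0
A.r0=0 A.r1=2 C.r0=1
A.r0=1 A.r1=0 C.r0=1
A.r0=1 A.r1=2 C.r0=0
A.r0=1 A.r1=2 C.r0=1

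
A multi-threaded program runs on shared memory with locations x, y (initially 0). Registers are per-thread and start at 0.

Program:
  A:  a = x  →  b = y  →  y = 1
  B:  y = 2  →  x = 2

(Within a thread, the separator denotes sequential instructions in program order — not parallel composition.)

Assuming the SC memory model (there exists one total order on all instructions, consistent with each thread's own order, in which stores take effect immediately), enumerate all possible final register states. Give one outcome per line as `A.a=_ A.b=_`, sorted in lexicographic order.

outcome vector order: (A.a,A.b)
|SC outcomes| = 3

A.a=0 A.b=0
A.a=0 A.b=2
A.a=2 A.b=2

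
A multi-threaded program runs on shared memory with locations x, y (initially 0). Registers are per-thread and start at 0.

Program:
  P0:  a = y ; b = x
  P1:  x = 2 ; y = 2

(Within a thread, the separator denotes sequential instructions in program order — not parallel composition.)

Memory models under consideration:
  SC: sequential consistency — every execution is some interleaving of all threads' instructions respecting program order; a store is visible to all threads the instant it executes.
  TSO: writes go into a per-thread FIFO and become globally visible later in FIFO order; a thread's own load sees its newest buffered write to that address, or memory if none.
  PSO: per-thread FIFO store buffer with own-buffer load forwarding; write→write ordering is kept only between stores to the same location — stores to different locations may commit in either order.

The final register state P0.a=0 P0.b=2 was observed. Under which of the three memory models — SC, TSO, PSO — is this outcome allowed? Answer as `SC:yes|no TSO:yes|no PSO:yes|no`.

SC:yes TSO:yes PSO:yes

outcome vector order: (P0.a,P0.b)
SC (3): 0/0 0/2 2/2
TSO (3): 0/0 0/2 2/2
PSO (4): 0/0 0/2 2/0 2/2
target 0/2 ∈ {SC,TSO,PSO}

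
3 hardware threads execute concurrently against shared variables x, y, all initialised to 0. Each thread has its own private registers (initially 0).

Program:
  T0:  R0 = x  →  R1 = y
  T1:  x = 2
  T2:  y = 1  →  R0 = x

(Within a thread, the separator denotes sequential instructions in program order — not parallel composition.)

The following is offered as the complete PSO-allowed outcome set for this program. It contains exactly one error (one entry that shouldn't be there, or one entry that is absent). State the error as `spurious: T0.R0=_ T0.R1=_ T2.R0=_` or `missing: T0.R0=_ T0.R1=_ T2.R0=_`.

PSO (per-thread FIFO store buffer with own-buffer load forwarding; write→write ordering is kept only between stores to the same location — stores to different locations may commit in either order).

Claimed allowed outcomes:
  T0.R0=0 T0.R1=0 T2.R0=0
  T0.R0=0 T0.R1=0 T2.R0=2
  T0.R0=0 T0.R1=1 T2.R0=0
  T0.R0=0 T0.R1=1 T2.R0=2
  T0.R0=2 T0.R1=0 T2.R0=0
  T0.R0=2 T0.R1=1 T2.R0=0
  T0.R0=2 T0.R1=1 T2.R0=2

outcome vector order: (T0.R0,T0.R1,T2.R0)
PSO: 8 outcomes — {(0,0,0) (0,0,2) (0,1,0) (0,1,2) (2,0,0) (2,0,2) (2,1,0) (2,1,2)}
PSO∖claimed = {(2,0,2)}

missing: T0.R0=2 T0.R1=0 T2.R0=2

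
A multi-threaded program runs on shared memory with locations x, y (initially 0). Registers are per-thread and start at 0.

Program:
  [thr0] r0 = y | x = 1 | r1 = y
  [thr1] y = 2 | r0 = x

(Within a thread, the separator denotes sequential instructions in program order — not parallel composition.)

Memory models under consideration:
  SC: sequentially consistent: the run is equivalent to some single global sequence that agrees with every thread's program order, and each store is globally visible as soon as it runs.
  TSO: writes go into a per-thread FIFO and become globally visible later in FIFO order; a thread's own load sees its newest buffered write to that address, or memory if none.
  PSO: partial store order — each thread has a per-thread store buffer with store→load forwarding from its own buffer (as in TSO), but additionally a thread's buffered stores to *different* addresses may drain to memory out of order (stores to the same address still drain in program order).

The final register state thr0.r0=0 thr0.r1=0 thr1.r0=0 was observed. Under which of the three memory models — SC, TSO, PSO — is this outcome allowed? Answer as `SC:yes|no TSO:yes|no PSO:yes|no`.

outcome vector order: (thr0.r0,thr0.r1,thr1.r0)
[SC] allowed = {001; 020; 021; 220; 221}
[TSO] allowed = {000; 001; 020; 021; 220; 221}
[PSO] allowed = {000; 001; 020; 021; 220; 221}
target 000 ∈ {TSO,PSO}

SC:no TSO:yes PSO:yes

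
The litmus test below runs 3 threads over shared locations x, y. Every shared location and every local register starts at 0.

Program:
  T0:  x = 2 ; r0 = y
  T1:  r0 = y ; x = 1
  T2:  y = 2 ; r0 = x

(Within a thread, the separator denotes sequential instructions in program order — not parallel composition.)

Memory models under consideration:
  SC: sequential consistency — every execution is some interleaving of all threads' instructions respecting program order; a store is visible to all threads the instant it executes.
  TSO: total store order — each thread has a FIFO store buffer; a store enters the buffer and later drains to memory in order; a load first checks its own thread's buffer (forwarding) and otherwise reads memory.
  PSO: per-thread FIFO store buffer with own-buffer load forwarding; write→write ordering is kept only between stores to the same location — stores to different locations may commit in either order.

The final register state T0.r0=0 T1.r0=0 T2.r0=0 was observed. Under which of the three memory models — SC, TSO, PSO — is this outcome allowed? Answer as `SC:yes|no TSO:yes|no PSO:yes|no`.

outcome vector order: (T0.r0,T1.r0,T2.r0)
[SC] allowed = {<0 0 1>, <0 0 2>, <0 2 1>, <0 2 2>, <2 0 0>, <2 0 1>, <2 0 2>, <2 2 0>, <2 2 1>, <2 2 2>}
[TSO] allowed = {<0 0 0>, <0 0 1>, <0 0 2>, <0 2 0>, <0 2 1>, <0 2 2>, <2 0 0>, <2 0 1>, <2 0 2>, <2 2 0>, <2 2 1>, <2 2 2>}
[PSO] allowed = {<0 0 0>, <0 0 1>, <0 0 2>, <0 2 0>, <0 2 1>, <0 2 2>, <2 0 0>, <2 0 1>, <2 0 2>, <2 2 0>, <2 2 1>, <2 2 2>}
target <0 0 0> ∈ {TSO,PSO}

SC:no TSO:yes PSO:yes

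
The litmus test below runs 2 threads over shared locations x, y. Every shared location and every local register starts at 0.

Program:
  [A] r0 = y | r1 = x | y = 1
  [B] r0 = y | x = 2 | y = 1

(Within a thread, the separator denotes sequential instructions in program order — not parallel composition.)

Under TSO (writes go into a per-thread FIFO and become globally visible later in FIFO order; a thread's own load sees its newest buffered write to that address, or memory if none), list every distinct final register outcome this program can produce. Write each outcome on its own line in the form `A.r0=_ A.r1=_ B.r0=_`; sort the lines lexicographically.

outcome vector order: (A.r0,A.r1,B.r0)
|TSO outcomes| = 4

A.r0=0 A.r1=0 B.r0=0
A.r0=0 A.r1=0 B.r0=1
A.r0=0 A.r1=2 B.r0=0
A.r0=1 A.r1=2 B.r0=0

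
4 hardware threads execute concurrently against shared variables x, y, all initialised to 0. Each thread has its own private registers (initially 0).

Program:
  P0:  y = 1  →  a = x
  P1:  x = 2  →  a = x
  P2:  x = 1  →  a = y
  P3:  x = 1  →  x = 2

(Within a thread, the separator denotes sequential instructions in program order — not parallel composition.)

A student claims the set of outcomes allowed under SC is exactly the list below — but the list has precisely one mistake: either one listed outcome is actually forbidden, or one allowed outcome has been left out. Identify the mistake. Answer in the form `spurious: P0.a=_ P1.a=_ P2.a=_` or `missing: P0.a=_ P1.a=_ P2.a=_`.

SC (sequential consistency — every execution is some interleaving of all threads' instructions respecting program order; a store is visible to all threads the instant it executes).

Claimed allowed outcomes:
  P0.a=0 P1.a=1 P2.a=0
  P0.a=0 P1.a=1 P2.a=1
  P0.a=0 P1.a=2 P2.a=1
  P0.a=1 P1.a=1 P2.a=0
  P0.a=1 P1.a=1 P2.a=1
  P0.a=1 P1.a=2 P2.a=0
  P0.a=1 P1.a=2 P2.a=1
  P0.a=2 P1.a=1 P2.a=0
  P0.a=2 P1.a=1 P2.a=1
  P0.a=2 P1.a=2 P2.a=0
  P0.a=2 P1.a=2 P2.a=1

outcome vector order: (P0.a,P1.a,P2.a)
[SC] allowed = {<0 1 1>; <0 2 1>; <1 1 0>; <1 1 1>; <1 2 0>; <1 2 1>; <2 1 0>; <2 1 1>; <2 2 0>; <2 2 1>}
claimed∖SC = {<0 1 0>}

spurious: P0.a=0 P1.a=1 P2.a=0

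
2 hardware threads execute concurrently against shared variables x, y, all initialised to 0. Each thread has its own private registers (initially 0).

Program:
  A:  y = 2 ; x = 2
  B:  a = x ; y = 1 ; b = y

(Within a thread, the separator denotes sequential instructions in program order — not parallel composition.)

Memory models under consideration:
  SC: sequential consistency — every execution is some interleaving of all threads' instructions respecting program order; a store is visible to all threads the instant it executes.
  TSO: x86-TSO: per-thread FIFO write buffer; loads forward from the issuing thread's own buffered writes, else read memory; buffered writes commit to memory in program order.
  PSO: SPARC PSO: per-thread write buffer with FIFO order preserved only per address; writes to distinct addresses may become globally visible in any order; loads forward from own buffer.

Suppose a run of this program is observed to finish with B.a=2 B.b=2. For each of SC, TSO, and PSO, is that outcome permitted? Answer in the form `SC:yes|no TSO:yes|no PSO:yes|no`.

SC:no TSO:no PSO:yes

outcome vector order: (B.a,B.b)
SC: 3 outcomes — {(0,1), (0,2), (2,1)}
TSO: 3 outcomes — {(0,1), (0,2), (2,1)}
PSO: 4 outcomes — {(0,1), (0,2), (2,1), (2,2)}
target (2,2) ∈ {PSO}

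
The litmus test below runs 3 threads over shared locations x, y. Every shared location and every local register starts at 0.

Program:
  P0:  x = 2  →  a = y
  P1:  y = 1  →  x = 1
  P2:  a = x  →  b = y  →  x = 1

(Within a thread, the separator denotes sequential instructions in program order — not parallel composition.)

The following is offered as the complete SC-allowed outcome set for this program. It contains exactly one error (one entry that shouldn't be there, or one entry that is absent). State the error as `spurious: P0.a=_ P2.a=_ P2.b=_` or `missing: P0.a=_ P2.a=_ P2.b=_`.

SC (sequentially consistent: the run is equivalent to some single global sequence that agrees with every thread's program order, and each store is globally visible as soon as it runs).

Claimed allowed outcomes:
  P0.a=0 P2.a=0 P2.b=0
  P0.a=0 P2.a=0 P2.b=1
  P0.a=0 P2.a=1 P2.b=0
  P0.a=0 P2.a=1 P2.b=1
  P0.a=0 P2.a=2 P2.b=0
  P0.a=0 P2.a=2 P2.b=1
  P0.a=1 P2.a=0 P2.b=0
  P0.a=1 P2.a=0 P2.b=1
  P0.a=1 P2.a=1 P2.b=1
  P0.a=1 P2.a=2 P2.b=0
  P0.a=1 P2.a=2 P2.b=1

outcome vector order: (P0.a,P2.a,P2.b)
SC (10): 000; 001; 011; 020; 021; 100; 101; 111; 120; 121
claimed∖SC = {010}

spurious: P0.a=0 P2.a=1 P2.b=0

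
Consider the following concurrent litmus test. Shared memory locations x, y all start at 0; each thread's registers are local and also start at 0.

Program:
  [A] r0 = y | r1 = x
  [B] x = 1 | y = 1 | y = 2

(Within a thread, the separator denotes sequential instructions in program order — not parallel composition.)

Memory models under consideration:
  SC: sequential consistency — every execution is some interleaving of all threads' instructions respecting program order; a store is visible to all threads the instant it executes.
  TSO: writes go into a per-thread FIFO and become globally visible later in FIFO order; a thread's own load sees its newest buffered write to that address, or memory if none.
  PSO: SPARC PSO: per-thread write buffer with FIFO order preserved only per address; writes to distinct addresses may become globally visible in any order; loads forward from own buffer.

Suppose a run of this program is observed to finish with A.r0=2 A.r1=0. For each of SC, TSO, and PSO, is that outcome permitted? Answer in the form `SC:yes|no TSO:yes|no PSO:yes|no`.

outcome vector order: (A.r0,A.r1)
SC (4): <0 0> <0 1> <1 1> <2 1>
TSO (4): <0 0> <0 1> <1 1> <2 1>
PSO (6): <0 0> <0 1> <1 0> <1 1> <2 0> <2 1>
target <2 0> ∈ {PSO}

SC:no TSO:no PSO:yes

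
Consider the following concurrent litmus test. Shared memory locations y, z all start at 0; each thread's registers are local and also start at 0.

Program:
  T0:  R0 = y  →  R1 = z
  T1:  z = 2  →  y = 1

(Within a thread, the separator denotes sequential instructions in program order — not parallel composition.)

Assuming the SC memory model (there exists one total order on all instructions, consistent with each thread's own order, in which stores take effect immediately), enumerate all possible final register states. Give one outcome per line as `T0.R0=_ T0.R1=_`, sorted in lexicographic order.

T0.R0=0 T0.R1=0
T0.R0=0 T0.R1=2
T0.R0=1 T0.R1=2

outcome vector order: (T0.R0,T0.R1)
|SC outcomes| = 3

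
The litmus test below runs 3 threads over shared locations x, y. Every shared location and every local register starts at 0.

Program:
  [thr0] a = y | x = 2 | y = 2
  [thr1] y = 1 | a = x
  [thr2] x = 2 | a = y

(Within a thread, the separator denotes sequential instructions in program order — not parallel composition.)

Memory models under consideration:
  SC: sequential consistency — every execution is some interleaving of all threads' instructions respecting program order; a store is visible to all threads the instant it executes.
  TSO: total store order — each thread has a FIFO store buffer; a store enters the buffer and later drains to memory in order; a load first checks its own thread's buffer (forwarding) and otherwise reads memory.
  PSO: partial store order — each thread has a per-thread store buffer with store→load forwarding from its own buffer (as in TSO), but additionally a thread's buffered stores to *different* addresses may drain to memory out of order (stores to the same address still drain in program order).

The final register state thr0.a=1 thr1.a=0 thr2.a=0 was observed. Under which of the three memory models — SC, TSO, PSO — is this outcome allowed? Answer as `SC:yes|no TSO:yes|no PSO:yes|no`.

SC:no TSO:yes PSO:yes

outcome vector order: (thr0.a,thr1.a,thr2.a)
SC (10): <0 0 1> <0 0 2> <0 2 0> <0 2 1> <0 2 2> <1 0 1> <1 0 2> <1 2 0> <1 2 1> <1 2 2>
TSO (12): <0 0 0> <0 0 1> <0 0 2> <0 2 0> <0 2 1> <0 2 2> <1 0 0> <1 0 1> <1 0 2> <1 2 0> <1 2 1> <1 2 2>
PSO (12): <0 0 0> <0 0 1> <0 0 2> <0 2 0> <0 2 1> <0 2 2> <1 0 0> <1 0 1> <1 0 2> <1 2 0> <1 2 1> <1 2 2>
target <1 0 0> ∈ {TSO,PSO}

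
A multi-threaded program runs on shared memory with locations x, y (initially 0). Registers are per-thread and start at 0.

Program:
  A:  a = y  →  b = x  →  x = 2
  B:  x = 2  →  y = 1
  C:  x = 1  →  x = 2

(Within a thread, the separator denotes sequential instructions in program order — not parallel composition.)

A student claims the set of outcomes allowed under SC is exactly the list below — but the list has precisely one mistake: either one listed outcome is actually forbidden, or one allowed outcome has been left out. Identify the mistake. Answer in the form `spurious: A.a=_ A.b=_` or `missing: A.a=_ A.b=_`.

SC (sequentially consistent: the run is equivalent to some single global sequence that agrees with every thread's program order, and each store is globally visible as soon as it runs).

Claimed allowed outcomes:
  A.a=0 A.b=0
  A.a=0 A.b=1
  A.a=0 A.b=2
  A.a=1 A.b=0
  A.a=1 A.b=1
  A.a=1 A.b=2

spurious: A.a=1 A.b=0

outcome vector order: (A.a,A.b)
under SC → 00 01 02 11 12
claimed∖SC = {10}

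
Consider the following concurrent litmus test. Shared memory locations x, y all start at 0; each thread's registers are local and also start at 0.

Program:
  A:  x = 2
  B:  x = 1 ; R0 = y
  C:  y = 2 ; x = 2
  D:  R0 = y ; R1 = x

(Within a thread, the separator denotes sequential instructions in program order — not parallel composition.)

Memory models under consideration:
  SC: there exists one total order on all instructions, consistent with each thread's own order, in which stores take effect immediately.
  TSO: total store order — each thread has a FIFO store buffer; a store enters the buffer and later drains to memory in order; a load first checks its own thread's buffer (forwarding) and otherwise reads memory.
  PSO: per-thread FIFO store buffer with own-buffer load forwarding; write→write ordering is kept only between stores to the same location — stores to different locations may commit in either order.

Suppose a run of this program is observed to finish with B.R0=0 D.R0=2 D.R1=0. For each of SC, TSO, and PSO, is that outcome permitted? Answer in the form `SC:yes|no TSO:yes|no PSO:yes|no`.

SC:no TSO:yes PSO:yes

outcome vector order: (B.R0,D.R0,D.R1)
SC (11): <0 0 0> <0 0 1> <0 0 2> <0 2 1> <0 2 2> <2 0 0> <2 0 1> <2 0 2> <2 2 0> <2 2 1> <2 2 2>
TSO (12): <0 0 0> <0 0 1> <0 0 2> <0 2 0> <0 2 1> <0 2 2> <2 0 0> <2 0 1> <2 0 2> <2 2 0> <2 2 1> <2 2 2>
PSO (12): <0 0 0> <0 0 1> <0 0 2> <0 2 0> <0 2 1> <0 2 2> <2 0 0> <2 0 1> <2 0 2> <2 2 0> <2 2 1> <2 2 2>
target <0 2 0> ∈ {TSO,PSO}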